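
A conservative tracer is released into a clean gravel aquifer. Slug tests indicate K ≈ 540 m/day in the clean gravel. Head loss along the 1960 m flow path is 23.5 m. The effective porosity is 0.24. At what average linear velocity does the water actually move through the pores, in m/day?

Hydraulic gradient i = Δh / L = 23.5 / 1960 = 0.01199.
Darcy flux q = K · i = 540.0 × 0.01199 = 6.474 m/day.
Seepage velocity v = q / n_e = 6.474 / 0.24 = 26.98 m/day.

27.0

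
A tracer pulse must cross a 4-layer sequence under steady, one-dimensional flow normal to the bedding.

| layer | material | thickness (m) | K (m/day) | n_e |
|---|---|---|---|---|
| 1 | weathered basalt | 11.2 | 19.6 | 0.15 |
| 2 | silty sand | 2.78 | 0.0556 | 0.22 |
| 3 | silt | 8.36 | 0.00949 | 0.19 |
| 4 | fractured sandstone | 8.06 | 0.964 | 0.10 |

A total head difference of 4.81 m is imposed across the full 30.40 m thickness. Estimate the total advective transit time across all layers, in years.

With flow normal to the layers, continuity requires the same specific discharge q through every layer.
Σ(b_i/K_i) = 11.2/19.6 + 2.78/0.0556 + 8.36/0.00949 + 8.06/0.964 = 939.9 d.
q = Δh / Σ(b_i/K_i) = 4.81 / 939.9 = 0.005118 m/day.
In each layer the seepage velocity is v_i = q/n_i, so the layer transit time is t_i = b_i·n_i / q:
  layer 1 (weathered basalt): t_1 = 11.2 × 0.15 / 0.005118 = 328.3 d
  layer 2 (silty sand): t_2 = 2.78 × 0.22 / 0.005118 = 119.5 d
  layer 3 (silt): t_3 = 8.36 × 0.19 / 0.005118 = 310.4 d
  layer 4 (fractured sandstone): t_4 = 8.06 × 0.10 / 0.005118 = 157.5 d
Total t = Σ t_i = 915.6 days = 2.507 years.

2.51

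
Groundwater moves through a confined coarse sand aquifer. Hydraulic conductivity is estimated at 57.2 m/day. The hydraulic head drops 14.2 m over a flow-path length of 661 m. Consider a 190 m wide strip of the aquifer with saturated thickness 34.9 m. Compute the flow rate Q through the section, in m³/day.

Cross-sectional area A = 190 × 34.9 = 6631 m².
Hydraulic gradient i = Δh / L = 14.2 / 661 = 0.02148.
Darcy's law: Q = K · A · i = 57.20 × 6631 × 0.02148 = 8148 m³/day.

8150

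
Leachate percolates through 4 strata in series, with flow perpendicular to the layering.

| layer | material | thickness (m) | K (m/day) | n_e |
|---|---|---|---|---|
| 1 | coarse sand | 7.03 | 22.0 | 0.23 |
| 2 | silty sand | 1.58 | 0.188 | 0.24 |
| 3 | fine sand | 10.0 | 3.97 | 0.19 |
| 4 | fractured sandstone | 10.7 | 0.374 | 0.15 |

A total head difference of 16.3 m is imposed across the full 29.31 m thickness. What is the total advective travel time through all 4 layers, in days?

13.4

With flow normal to the layers, continuity requires the same specific discharge q through every layer.
Σ(b_i/K_i) = 7.03/22.0 + 1.58/0.188 + 10.0/3.97 + 10.7/0.374 = 39.85 d.
q = Δh / Σ(b_i/K_i) = 16.3 / 39.85 = 0.4090 m/day.
In each layer the seepage velocity is v_i = q/n_i, so the layer transit time is t_i = b_i·n_i / q:
  layer 1 (coarse sand): t_1 = 7.03 × 0.23 / 0.4090 = 3.953 d
  layer 2 (silty sand): t_2 = 1.58 × 0.24 / 0.4090 = 0.9271 d
  layer 3 (fine sand): t_3 = 10.0 × 0.19 / 0.4090 = 4.645 d
  layer 4 (fractured sandstone): t_4 = 10.7 × 0.15 / 0.4090 = 3.924 d
Total t = Σ t_i = 13.45 days.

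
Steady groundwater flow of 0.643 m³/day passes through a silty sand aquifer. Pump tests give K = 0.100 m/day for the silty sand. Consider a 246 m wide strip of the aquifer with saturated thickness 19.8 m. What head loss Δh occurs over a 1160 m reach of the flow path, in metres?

1.53

Cross-sectional area A = 246 × 19.8 = 4871 m².
From Q = K·A·i, i = Q / (K·A) = 0.643 / (0.1000 × 4871) = 0.001320.
Head loss Δh = i · L = 0.001320 × 1160 = 1.531 m.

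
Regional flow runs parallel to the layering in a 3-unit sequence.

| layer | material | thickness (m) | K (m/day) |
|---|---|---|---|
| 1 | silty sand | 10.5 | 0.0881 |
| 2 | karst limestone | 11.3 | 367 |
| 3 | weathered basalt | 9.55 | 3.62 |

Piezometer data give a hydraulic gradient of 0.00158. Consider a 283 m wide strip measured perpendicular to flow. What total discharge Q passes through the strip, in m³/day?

Flow is parallel to layering, so each bed carries its own Darcy discharge and the transmissivities add.
Σ(K_i·b_i) = 0.0881×10.5 + 367×11.3 + 3.62×9.55 = 4183 m²/day.
Hydraulic gradient i = 0.00158.
Q = Σ(K_i·b_i) · W · i = 4183 × 283 × 0.001580 = 1870 m³/day.

1870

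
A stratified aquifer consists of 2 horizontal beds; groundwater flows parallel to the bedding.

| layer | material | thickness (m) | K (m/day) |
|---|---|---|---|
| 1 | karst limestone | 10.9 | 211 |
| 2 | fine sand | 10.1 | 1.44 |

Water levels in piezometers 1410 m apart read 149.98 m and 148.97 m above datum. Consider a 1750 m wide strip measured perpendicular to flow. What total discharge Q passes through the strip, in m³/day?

2900

Flow is parallel to layering, so each bed carries its own Darcy discharge and the transmissivities add.
Σ(K_i·b_i) = 211×10.9 + 1.44×10.1 = 2314 m²/day.
Hydraulic gradient i = (149.98 − 148.97) / 1410 = 1.01 / 1410 = 0.0007163.
Q = Σ(K_i·b_i) · W · i = 2314 × 1750 × 0.0007163 = 2901 m³/day.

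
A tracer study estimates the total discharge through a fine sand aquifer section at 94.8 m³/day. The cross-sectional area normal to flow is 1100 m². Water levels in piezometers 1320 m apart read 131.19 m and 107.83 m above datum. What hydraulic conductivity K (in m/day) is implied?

Hydraulic gradient i = (131.19 − 107.83) / 1320 = 23.36 / 1320 = 0.01770.
From Q = K·A·i, K = Q / (A·i) = 94.8 / (1100 × 0.01770) = 4.870 m/day.

4.87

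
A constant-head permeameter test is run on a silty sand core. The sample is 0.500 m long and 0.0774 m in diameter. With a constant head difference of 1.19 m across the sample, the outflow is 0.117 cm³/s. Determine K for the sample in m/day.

Cross-sectional area A = π·(d/2)² = π × (0.0774/2)² = 0.004705 m².
Convert discharge: 0.117 cm³/s = 1.170e-07 m³/s.
Darcy's law rearranged: K = Q·L / (A·Δh) = 1.170e-07 × 0.500 / (0.004705 × 1.19) = 1.045e-05 m/s = 0.9027 m/day.

0.903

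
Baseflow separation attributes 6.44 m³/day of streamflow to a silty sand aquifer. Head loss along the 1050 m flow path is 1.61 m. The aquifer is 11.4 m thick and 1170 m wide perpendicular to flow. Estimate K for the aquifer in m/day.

0.315

Cross-sectional area A = 1170 × 11.4 = 13338 m².
Hydraulic gradient i = Δh / L = 1.61 / 1050 = 0.001533.
From Q = K·A·i, K = Q / (A·i) = 6.44 / (13338 × 0.001533) = 0.3149 m/day.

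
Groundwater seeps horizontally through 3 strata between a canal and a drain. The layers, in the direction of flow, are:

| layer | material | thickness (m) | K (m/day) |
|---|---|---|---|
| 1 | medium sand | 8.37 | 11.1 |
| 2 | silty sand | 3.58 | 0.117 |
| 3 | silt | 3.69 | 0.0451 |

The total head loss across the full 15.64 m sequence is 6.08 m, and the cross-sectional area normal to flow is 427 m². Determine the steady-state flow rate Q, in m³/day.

22.9

Flow is perpendicular to layering, so the layers act in series and the equivalent K is the thickness-weighted harmonic mean.
Total thickness L = 8.37 + 3.58 + 3.69 = 15.64 m.
Σ(b_i/K_i) = 8.37/11.1 + 3.58/0.117 + 3.69/0.0451 = 113.2 d.
K_eq = L / Σ(b_i/K_i) = 15.64 / 113.2 = 0.1382 m/day.
Q = K_eq · A · (Δh/L) = 0.1382 × 427 × (6.08/15.64) = 22.94 m³/day.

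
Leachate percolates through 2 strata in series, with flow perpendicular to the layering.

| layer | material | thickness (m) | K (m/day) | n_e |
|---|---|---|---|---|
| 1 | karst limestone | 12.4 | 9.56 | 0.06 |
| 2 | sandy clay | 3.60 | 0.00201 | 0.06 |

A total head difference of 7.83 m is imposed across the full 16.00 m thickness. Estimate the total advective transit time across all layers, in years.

With flow normal to the layers, continuity requires the same specific discharge q through every layer.
Σ(b_i/K_i) = 12.4/9.56 + 3.60/0.00201 = 1792 d.
q = Δh / Σ(b_i/K_i) = 7.83 / 1792 = 0.004369 m/day.
In each layer the seepage velocity is v_i = q/n_i, so the layer transit time is t_i = b_i·n_i / q:
  layer 1 (karst limestone): t_1 = 12.4 × 0.06 / 0.004369 = 170.3 d
  layer 2 (sandy clay): t_2 = 3.60 × 0.06 / 0.004369 = 49.44 d
Total t = Σ t_i = 219.8 days = 0.6016 years.

0.602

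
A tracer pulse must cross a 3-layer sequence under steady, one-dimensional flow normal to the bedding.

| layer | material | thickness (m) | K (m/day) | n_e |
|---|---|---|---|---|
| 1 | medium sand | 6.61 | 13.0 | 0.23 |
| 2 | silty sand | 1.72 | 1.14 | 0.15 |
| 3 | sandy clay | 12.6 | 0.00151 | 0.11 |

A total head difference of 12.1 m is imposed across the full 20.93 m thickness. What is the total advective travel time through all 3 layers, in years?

With flow normal to the layers, continuity requires the same specific discharge q through every layer.
Σ(b_i/K_i) = 6.61/13.0 + 1.72/1.14 + 12.6/0.00151 = 8346 d.
q = Δh / Σ(b_i/K_i) = 12.1 / 8346 = 0.001450 m/day.
In each layer the seepage velocity is v_i = q/n_i, so the layer transit time is t_i = b_i·n_i / q:
  layer 1 (medium sand): t_1 = 6.61 × 0.23 / 0.001450 = 1049 d
  layer 2 (silty sand): t_2 = 1.72 × 0.15 / 0.001450 = 178.0 d
  layer 3 (sandy clay): t_3 = 12.6 × 0.11 / 0.001450 = 956.0 d
Total t = Σ t_i = 2183 days = 5.976 years.

5.98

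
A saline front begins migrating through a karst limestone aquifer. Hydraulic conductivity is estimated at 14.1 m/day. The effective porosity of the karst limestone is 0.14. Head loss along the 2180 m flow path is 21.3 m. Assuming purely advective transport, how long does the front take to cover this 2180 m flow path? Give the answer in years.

6.07

Hydraulic gradient i = Δh / L = 21.3 / 2180 = 0.009771.
Darcy flux q = K · i = 14.10 × 0.009771 = 0.1378 m/day.
Seepage velocity v = q / n_e = 0.1378 / 0.14 = 0.9840 m/day.
Travel time t = L / v = 2180 / 0.9840 = 2215 days = 6.065 years.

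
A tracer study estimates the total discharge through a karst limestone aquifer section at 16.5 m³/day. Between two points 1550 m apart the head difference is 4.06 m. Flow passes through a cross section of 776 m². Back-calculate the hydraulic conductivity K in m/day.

8.12

Hydraulic gradient i = Δh / L = 4.06 / 1550 = 0.002619.
From Q = K·A·i, K = Q / (A·i) = 16.5 / (776.0 × 0.002619) = 8.118 m/day.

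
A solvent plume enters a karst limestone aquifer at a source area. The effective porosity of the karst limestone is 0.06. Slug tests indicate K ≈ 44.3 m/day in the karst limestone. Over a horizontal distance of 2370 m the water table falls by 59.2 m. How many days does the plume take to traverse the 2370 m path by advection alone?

129

Hydraulic gradient i = Δh / L = 59.2 / 2370 = 0.02498.
Darcy flux q = K · i = 44.30 × 0.02498 = 1.107 m/day.
Seepage velocity v = q / n_e = 1.107 / 0.06 = 18.44 m/day.
Travel time t = L / v = 2370 / 18.44 = 128.5 days.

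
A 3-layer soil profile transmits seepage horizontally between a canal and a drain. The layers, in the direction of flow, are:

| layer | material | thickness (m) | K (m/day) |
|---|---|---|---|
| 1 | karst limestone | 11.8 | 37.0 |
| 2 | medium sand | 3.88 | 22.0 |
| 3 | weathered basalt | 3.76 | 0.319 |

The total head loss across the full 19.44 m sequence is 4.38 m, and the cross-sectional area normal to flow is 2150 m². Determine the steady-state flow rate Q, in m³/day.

Flow is perpendicular to layering, so the layers act in series and the equivalent K is the thickness-weighted harmonic mean.
Total thickness L = 11.8 + 3.88 + 3.76 = 19.44 m.
Σ(b_i/K_i) = 11.8/37.0 + 3.88/22.0 + 3.76/0.319 = 12.28 d.
K_eq = L / Σ(b_i/K_i) = 19.44 / 12.28 = 1.583 m/day.
Q = K_eq · A · (Δh/L) = 1.583 × 2150 × (4.38/19.44) = 766.7 m³/day.

767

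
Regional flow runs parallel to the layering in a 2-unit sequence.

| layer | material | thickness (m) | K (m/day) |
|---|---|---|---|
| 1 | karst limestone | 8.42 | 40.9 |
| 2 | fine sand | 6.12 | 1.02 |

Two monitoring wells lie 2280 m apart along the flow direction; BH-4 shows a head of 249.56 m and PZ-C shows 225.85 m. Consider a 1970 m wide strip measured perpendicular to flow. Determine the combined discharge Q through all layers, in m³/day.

7180

Flow is parallel to layering, so each bed carries its own Darcy discharge and the transmissivities add.
Σ(K_i·b_i) = 40.9×8.42 + 1.02×6.12 = 350.6 m²/day.
Hydraulic gradient i = (249.56 − 225.85) / 2280 = 23.71 / 2280 = 0.01040.
Q = Σ(K_i·b_i) · W · i = 350.6 × 1970 × 0.01040 = 7183 m³/day.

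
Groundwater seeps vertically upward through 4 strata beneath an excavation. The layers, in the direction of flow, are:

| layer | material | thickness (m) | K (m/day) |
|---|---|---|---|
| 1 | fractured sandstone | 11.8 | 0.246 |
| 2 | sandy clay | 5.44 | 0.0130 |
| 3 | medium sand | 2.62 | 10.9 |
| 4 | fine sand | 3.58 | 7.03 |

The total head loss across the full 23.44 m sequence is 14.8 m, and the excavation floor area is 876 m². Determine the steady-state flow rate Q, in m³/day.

27.8

Flow is perpendicular to layering, so the layers act in series and the equivalent K is the thickness-weighted harmonic mean.
Total thickness L = 11.8 + 5.44 + 2.62 + 3.58 = 23.44 m.
Σ(b_i/K_i) = 11.8/0.246 + 5.44/0.0130 + 2.62/10.9 + 3.58/7.03 = 467.2 d.
K_eq = L / Σ(b_i/K_i) = 23.44 / 467.2 = 0.05017 m/day.
Q = K_eq · A · (Δh/L) = 0.05017 × 876 × (14.8/23.44) = 27.75 m³/day.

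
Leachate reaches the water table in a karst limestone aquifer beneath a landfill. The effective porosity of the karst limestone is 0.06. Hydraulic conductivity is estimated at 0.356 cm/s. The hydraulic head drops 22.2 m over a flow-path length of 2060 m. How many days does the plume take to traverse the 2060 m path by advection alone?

37.3

Convert K: 0.356 cm/s × 864 = 307.6 m/day.
Hydraulic gradient i = Δh / L = 22.2 / 2060 = 0.01078.
Darcy flux q = K · i = 307.6 × 0.01078 = 3.315 m/day.
Seepage velocity v = q / n_e = 3.315 / 0.06 = 55.25 m/day.
Travel time t = L / v = 2060 / 55.25 = 37.29 days.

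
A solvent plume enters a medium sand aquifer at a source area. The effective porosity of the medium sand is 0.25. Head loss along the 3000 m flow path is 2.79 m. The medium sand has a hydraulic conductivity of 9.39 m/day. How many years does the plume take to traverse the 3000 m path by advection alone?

235

Hydraulic gradient i = Δh / L = 2.79 / 3000 = 0.0009300.
Darcy flux q = K · i = 9.390 × 0.0009300 = 0.008733 m/day.
Seepage velocity v = q / n_e = 0.008733 / 0.25 = 0.03493 m/day.
Travel time t = L / v = 3000 / 0.03493 = 85884 days = 235.1 years.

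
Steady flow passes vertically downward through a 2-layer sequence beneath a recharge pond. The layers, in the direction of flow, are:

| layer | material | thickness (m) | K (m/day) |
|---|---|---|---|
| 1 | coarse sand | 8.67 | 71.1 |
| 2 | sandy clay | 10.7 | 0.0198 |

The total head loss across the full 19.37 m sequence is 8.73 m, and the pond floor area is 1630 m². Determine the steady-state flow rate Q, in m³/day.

26.3

Flow is perpendicular to layering, so the layers act in series and the equivalent K is the thickness-weighted harmonic mean.
Total thickness L = 8.67 + 10.7 = 19.37 m.
Σ(b_i/K_i) = 8.67/71.1 + 10.7/0.0198 = 540.5 d.
K_eq = L / Σ(b_i/K_i) = 19.37 / 540.5 = 0.03584 m/day.
Q = K_eq · A · (Δh/L) = 0.03584 × 1630 × (8.73/19.37) = 26.33 m³/day.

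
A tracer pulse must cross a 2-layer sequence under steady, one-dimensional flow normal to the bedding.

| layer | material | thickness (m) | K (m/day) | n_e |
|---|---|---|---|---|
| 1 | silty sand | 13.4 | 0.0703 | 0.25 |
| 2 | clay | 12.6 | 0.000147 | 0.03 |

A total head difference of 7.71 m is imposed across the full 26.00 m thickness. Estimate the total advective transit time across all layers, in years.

114

With flow normal to the layers, continuity requires the same specific discharge q through every layer.
Σ(b_i/K_i) = 13.4/0.0703 + 12.6/0.000147 = 85905 d.
q = Δh / Σ(b_i/K_i) = 7.71 / 85905 = 8.975e-05 m/day.
In each layer the seepage velocity is v_i = q/n_i, so the layer transit time is t_i = b_i·n_i / q:
  layer 1 (silty sand): t_1 = 13.4 × 0.25 / 8.975e-05 = 37326 d
  layer 2 (clay): t_2 = 12.6 × 0.03 / 8.975e-05 = 4212 d
Total t = Σ t_i = 41537 days = 113.7 years.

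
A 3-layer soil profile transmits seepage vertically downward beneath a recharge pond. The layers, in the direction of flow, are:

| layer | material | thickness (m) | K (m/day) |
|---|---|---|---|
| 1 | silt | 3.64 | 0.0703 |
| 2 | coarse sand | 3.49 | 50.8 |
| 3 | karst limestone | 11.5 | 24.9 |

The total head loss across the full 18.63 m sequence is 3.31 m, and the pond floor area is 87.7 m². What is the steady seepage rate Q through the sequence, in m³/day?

5.55

Flow is perpendicular to layering, so the layers act in series and the equivalent K is the thickness-weighted harmonic mean.
Total thickness L = 3.64 + 3.49 + 11.5 = 18.63 m.
Σ(b_i/K_i) = 3.64/0.0703 + 3.49/50.8 + 11.5/24.9 = 52.31 d.
K_eq = L / Σ(b_i/K_i) = 18.63 / 52.31 = 0.3562 m/day.
Q = K_eq · A · (Δh/L) = 0.3562 × 87.7 × (3.31/18.63) = 5.550 m³/day.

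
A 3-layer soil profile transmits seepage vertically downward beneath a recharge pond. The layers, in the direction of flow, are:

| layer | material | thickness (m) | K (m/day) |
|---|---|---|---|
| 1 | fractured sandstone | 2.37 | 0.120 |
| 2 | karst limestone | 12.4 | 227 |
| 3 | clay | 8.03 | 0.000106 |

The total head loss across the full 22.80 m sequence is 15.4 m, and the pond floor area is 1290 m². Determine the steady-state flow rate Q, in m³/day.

Flow is perpendicular to layering, so the layers act in series and the equivalent K is the thickness-weighted harmonic mean.
Total thickness L = 2.37 + 12.4 + 8.03 = 22.80 m.
Σ(b_i/K_i) = 2.37/0.120 + 12.4/227 + 8.03/0.000106 = 75775 d.
K_eq = L / Σ(b_i/K_i) = 22.80 / 75775 = 0.0003009 m/day.
Q = K_eq · A · (Δh/L) = 0.0003009 × 1290 × (15.4/22.80) = 0.2622 m³/day.

0.262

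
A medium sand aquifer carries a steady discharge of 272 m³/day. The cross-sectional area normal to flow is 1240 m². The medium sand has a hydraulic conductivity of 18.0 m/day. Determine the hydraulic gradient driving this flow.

From Q = K·A·i, i = Q / (K·A) = 272 / (18.00 × 1240) = 0.01219.

0.0122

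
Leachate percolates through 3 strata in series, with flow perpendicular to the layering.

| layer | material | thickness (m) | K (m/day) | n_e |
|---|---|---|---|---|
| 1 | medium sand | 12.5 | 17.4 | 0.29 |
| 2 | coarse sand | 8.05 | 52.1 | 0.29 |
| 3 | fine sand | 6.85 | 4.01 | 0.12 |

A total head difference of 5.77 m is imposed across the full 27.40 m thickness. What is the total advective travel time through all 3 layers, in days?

With flow normal to the layers, continuity requires the same specific discharge q through every layer.
Σ(b_i/K_i) = 12.5/17.4 + 8.05/52.1 + 6.85/4.01 = 2.581 d.
q = Δh / Σ(b_i/K_i) = 5.77 / 2.581 = 2.235 m/day.
In each layer the seepage velocity is v_i = q/n_i, so the layer transit time is t_i = b_i·n_i / q:
  layer 1 (medium sand): t_1 = 12.5 × 0.29 / 2.235 = 1.622 d
  layer 2 (coarse sand): t_2 = 8.05 × 0.29 / 2.235 = 1.044 d
  layer 3 (fine sand): t_3 = 6.85 × 0.12 / 2.235 = 0.3677 d
Total t = Σ t_i = 3.034 days.

3.03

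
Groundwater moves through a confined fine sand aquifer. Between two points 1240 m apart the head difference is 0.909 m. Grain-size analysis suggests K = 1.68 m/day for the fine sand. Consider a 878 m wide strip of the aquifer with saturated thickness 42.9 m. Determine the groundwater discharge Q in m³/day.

46.4

Cross-sectional area A = 878 × 42.9 = 37666 m².
Hydraulic gradient i = Δh / L = 0.909 / 1240 = 0.0007331.
Darcy's law: Q = K · A · i = 1.680 × 37666 × 0.0007331 = 46.39 m³/day.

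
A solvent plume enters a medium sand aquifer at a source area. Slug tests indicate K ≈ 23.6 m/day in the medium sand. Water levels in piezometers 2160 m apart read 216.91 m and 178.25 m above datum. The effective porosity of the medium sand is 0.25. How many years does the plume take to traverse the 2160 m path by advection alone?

3.50

Hydraulic gradient i = (216.91 − 178.25) / 2160 = 38.66 / 2160 = 0.01790.
Darcy flux q = K · i = 23.60 × 0.01790 = 0.4224 m/day.
Seepage velocity v = q / n_e = 0.4224 / 0.25 = 1.690 m/day.
Travel time t = L / v = 2160 / 1.690 = 1278 days = 3.500 years.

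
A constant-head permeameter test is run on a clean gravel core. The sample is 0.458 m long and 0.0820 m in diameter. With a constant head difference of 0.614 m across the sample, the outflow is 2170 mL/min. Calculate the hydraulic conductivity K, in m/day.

441

Cross-sectional area A = π·(d/2)² = π × (0.0820/2)² = 0.005281 m².
Convert discharge: 2170 mL/min = 3.617e-05 m³/s.
Darcy's law rearranged: K = Q·L / (A·Δh) = 3.617e-05 × 0.458 / (0.005281 × 0.614) = 0.005108 m/s = 441.4 m/day.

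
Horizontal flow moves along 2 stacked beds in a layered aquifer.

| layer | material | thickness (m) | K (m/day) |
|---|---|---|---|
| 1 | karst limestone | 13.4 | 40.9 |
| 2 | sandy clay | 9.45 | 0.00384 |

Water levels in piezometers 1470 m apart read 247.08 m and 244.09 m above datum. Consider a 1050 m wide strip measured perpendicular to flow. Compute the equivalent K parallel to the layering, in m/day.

24.0

Flow is parallel to layering, so each bed carries its own Darcy discharge and the transmissivities add.
Σ(K_i·b_i) = 40.9×13.4 + 0.00384×9.45 = 548.1 m²/day.
Total thickness b = 22.85 m, so K_eq = Σ(K_i·b_i)/b = 23.99 m/day.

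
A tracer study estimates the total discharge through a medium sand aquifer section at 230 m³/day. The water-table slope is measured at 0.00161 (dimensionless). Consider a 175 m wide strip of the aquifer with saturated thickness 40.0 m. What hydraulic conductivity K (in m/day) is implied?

Cross-sectional area A = 175 × 40.0 = 7000 m².
Hydraulic gradient i = 0.00161.
From Q = K·A·i, K = Q / (A·i) = 230 / (7000 × 0.001610) = 20.41 m/day.

20.4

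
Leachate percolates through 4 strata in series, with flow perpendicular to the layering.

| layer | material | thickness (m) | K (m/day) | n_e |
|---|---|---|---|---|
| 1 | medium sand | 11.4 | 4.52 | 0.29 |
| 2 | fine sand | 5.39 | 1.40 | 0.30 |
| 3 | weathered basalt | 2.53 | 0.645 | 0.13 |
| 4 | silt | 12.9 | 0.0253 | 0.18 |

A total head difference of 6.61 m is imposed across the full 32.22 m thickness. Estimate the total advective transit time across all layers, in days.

596

With flow normal to the layers, continuity requires the same specific discharge q through every layer.
Σ(b_i/K_i) = 11.4/4.52 + 5.39/1.40 + 2.53/0.645 + 12.9/0.0253 = 520.2 d.
q = Δh / Σ(b_i/K_i) = 6.61 / 520.2 = 0.01271 m/day.
In each layer the seepage velocity is v_i = q/n_i, so the layer transit time is t_i = b_i·n_i / q:
  layer 1 (medium sand): t_1 = 11.4 × 0.29 / 0.01271 = 260.2 d
  layer 2 (fine sand): t_2 = 5.39 × 0.30 / 0.01271 = 127.3 d
  layer 3 (weathered basalt): t_3 = 2.53 × 0.13 / 0.01271 = 25.88 d
  layer 4 (silt): t_4 = 12.9 × 0.18 / 0.01271 = 182.7 d
Total t = Σ t_i = 596.0 days.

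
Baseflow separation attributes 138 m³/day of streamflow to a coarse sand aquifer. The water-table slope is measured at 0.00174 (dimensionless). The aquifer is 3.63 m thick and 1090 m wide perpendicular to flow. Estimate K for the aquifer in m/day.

20.0

Cross-sectional area A = 1090 × 3.63 = 3957 m².
Hydraulic gradient i = 0.00174.
From Q = K·A·i, K = Q / (A·i) = 138 / (3957 × 0.001740) = 20.04 m/day.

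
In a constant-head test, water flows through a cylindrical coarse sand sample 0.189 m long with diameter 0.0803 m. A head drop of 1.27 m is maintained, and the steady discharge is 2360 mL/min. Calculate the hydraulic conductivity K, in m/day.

Cross-sectional area A = π·(d/2)² = π × (0.0803/2)² = 0.005064 m².
Convert discharge: 2360 mL/min = 3.933e-05 m³/s.
Darcy's law rearranged: K = Q·L / (A·Δh) = 3.933e-05 × 0.189 / (0.005064 × 1.27) = 0.001156 m/s = 99.86 m/day.

99.9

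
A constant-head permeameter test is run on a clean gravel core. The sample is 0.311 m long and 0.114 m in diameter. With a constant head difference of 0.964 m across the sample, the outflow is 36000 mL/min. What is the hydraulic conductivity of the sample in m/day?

1640

Cross-sectional area A = π·(d/2)² = π × (0.114/2)² = 0.01021 m².
Convert discharge: 36000 mL/min = 0.0006000 m³/s.
Darcy's law rearranged: K = Q·L / (A·Δh) = 0.0006000 × 0.311 / (0.01021 × 0.964) = 0.01896 m/s = 1639 m/day.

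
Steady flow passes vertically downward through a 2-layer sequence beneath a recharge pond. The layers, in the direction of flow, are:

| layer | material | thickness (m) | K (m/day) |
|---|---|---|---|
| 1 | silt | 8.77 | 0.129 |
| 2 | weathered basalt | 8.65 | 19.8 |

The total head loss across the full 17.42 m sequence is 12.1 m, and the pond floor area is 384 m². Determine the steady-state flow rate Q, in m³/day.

67.9

Flow is perpendicular to layering, so the layers act in series and the equivalent K is the thickness-weighted harmonic mean.
Total thickness L = 8.77 + 8.65 = 17.42 m.
Σ(b_i/K_i) = 8.77/0.129 + 8.65/19.8 = 68.42 d.
K_eq = L / Σ(b_i/K_i) = 17.42 / 68.42 = 0.2546 m/day.
Q = K_eq · A · (Δh/L) = 0.2546 × 384 × (12.1/17.42) = 67.91 m³/day.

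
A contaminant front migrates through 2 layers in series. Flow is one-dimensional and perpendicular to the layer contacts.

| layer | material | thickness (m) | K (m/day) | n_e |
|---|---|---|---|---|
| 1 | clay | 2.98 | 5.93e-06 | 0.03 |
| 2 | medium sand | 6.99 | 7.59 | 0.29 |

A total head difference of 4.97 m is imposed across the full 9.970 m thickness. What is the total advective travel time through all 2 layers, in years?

With flow normal to the layers, continuity requires the same specific discharge q through every layer.
Σ(b_i/K_i) = 2.98/5.93e-06 + 6.99/7.59 = 5.025e+05 d.
q = Δh / Σ(b_i/K_i) = 4.97 / 5.025e+05 = 9.890e-06 m/day.
In each layer the seepage velocity is v_i = q/n_i, so the layer transit time is t_i = b_i·n_i / q:
  layer 1 (clay): t_1 = 2.98 × 0.03 / 9.890e-06 = 9039 d
  layer 2 (medium sand): t_2 = 6.99 × 0.29 / 9.890e-06 = 2.050e+05 d
Total t = Σ t_i = 2.140e+05 days = 585.9 years.

586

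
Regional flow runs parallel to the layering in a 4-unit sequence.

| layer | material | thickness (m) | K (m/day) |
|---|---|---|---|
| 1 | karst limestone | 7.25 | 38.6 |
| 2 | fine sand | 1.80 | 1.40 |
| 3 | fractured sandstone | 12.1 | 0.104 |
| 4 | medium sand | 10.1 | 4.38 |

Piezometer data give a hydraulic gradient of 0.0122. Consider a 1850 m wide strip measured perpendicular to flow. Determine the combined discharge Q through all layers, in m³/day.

7400

Flow is parallel to layering, so each bed carries its own Darcy discharge and the transmissivities add.
Σ(K_i·b_i) = 38.6×7.25 + 1.40×1.80 + 0.104×12.1 + 4.38×10.1 = 327.9 m²/day.
Hydraulic gradient i = 0.0122.
Q = Σ(K_i·b_i) · W · i = 327.9 × 1850 × 0.01220 = 7400 m³/day.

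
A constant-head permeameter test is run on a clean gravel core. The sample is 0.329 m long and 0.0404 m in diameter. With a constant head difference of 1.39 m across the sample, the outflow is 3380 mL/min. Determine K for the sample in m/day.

899

Cross-sectional area A = π·(d/2)² = π × (0.0404/2)² = 0.001282 m².
Convert discharge: 3380 mL/min = 5.633e-05 m³/s.
Darcy's law rearranged: K = Q·L / (A·Δh) = 5.633e-05 × 0.329 / (0.001282 × 1.39) = 0.01040 m/s = 898.7 m/day.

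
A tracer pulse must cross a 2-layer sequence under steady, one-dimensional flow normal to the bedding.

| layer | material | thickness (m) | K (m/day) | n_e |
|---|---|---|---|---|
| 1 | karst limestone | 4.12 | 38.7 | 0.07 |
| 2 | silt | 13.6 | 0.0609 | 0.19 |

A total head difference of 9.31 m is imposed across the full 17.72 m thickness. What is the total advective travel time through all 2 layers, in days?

68.9

With flow normal to the layers, continuity requires the same specific discharge q through every layer.
Σ(b_i/K_i) = 4.12/38.7 + 13.6/0.0609 = 223.4 d.
q = Δh / Σ(b_i/K_i) = 9.31 / 223.4 = 0.04167 m/day.
In each layer the seepage velocity is v_i = q/n_i, so the layer transit time is t_i = b_i·n_i / q:
  layer 1 (karst limestone): t_1 = 4.12 × 0.07 / 0.04167 = 6.921 d
  layer 2 (silt): t_2 = 13.6 × 0.19 / 0.04167 = 62.01 d
Total t = Σ t_i = 68.93 days.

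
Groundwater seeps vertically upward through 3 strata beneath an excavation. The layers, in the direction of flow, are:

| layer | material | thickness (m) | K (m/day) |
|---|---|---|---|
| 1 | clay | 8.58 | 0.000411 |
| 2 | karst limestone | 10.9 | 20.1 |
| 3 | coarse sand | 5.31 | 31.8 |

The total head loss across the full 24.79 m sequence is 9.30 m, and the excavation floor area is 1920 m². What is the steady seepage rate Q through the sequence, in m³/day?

0.855

Flow is perpendicular to layering, so the layers act in series and the equivalent K is the thickness-weighted harmonic mean.
Total thickness L = 8.58 + 10.9 + 5.31 = 24.79 m.
Σ(b_i/K_i) = 8.58/0.000411 + 10.9/20.1 + 5.31/31.8 = 20877 d.
K_eq = L / Σ(b_i/K_i) = 24.79 / 20877 = 0.001187 m/day.
Q = K_eq · A · (Δh/L) = 0.001187 × 1920 × (9.30/24.79) = 0.8553 m³/day.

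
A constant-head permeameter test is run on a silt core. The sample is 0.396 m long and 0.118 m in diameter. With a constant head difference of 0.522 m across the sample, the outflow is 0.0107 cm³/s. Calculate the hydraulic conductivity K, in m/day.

0.0641

Cross-sectional area A = π·(d/2)² = π × (0.118/2)² = 0.01094 m².
Convert discharge: 0.0107 cm³/s = 1.070e-08 m³/s.
Darcy's law rearranged: K = Q·L / (A·Δh) = 1.070e-08 × 0.396 / (0.01094 × 0.522) = 7.423e-07 m/s = 0.06413 m/day.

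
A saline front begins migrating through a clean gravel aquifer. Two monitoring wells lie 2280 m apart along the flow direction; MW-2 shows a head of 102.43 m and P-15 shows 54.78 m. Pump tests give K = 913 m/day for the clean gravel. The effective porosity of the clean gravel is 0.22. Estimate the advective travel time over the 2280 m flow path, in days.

26.3

Hydraulic gradient i = (102.43 − 54.78) / 2280 = 47.65 / 2280 = 0.02090.
Darcy flux q = K · i = 913.0 × 0.02090 = 19.08 m/day.
Seepage velocity v = q / n_e = 19.08 / 0.22 = 86.73 m/day.
Travel time t = L / v = 2280 / 86.73 = 26.29 days.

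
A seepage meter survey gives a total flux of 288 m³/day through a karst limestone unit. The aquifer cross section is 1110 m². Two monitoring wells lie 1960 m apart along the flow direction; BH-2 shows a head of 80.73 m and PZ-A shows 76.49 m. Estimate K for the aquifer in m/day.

120

Hydraulic gradient i = (80.73 − 76.49) / 1960 = 4.24 / 1960 = 0.002163.
From Q = K·A·i, K = Q / (A·i) = 288 / (1110 × 0.002163) = 119.9 m/day.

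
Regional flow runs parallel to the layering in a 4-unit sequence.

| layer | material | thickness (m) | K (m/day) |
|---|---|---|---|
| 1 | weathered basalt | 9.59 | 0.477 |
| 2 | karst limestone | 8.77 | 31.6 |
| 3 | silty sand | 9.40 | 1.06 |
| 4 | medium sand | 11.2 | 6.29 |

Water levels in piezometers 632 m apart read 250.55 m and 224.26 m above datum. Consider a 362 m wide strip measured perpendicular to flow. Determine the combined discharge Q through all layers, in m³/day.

5450

Flow is parallel to layering, so each bed carries its own Darcy discharge and the transmissivities add.
Σ(K_i·b_i) = 0.477×9.59 + 31.6×8.77 + 1.06×9.40 + 6.29×11.2 = 362.1 m²/day.
Hydraulic gradient i = (250.55 − 224.26) / 632 = 26.29 / 632 = 0.04160.
Q = Σ(K_i·b_i) · W · i = 362.1 × 362 × 0.04160 = 5453 m³/day.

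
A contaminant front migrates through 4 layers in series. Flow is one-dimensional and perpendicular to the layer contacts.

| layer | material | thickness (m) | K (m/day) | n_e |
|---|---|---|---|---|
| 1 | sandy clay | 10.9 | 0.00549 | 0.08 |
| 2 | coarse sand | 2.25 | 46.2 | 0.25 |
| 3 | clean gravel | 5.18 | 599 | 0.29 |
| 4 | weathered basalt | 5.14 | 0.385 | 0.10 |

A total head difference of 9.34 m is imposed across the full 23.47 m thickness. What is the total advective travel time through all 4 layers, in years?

With flow normal to the layers, continuity requires the same specific discharge q through every layer.
Σ(b_i/K_i) = 10.9/0.00549 + 2.25/46.2 + 5.18/599 + 5.14/0.385 = 1999 d.
q = Δh / Σ(b_i/K_i) = 9.34 / 1999 = 0.004673 m/day.
In each layer the seepage velocity is v_i = q/n_i, so the layer transit time is t_i = b_i·n_i / q:
  layer 1 (sandy clay): t_1 = 10.9 × 0.08 / 0.004673 = 186.6 d
  layer 2 (coarse sand): t_2 = 2.25 × 0.25 / 0.004673 = 120.4 d
  layer 3 (clean gravel): t_3 = 5.18 × 0.29 / 0.004673 = 321.5 d
  layer 4 (weathered basalt): t_4 = 5.14 × 0.10 / 0.004673 = 110.0 d
Total t = Σ t_i = 738.5 days = 2.022 years.

2.02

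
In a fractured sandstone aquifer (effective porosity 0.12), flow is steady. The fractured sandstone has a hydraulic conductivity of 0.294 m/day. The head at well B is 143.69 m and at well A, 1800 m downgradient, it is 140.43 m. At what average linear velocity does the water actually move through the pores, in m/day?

Hydraulic gradient i = (143.69 − 140.43) / 1800 = 3.26 / 1800 = 0.001811.
Darcy flux q = K · i = 0.2940 × 0.001811 = 0.0005325 m/day.
Seepage velocity v = q / n_e = 0.0005325 / 0.12 = 0.004437 m/day.

0.00444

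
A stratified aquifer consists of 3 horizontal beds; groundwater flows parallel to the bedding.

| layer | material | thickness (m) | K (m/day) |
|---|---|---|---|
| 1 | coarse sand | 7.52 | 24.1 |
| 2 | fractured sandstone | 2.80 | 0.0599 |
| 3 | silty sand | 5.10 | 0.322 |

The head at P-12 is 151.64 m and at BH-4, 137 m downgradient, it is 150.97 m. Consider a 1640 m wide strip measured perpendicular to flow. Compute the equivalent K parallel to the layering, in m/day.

Flow is parallel to layering, so each bed carries its own Darcy discharge and the transmissivities add.
Σ(K_i·b_i) = 24.1×7.52 + 0.0599×2.80 + 0.322×5.10 = 183.0 m²/day.
Total thickness b = 15.42 m, so K_eq = Σ(K_i·b_i)/b = 11.87 m/day.

11.9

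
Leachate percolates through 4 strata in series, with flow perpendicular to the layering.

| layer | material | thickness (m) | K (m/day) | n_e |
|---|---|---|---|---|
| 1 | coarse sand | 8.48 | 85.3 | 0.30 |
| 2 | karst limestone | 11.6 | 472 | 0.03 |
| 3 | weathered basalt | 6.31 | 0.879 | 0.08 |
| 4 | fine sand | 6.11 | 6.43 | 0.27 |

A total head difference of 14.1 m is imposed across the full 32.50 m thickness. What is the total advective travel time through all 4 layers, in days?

2.95

With flow normal to the layers, continuity requires the same specific discharge q through every layer.
Σ(b_i/K_i) = 8.48/85.3 + 11.6/472 + 6.31/0.879 + 6.11/6.43 = 8.253 d.
q = Δh / Σ(b_i/K_i) = 14.1 / 8.253 = 1.709 m/day.
In each layer the seepage velocity is v_i = q/n_i, so the layer transit time is t_i = b_i·n_i / q:
  layer 1 (coarse sand): t_1 = 8.48 × 0.30 / 1.709 = 1.489 d
  layer 2 (karst limestone): t_2 = 11.6 × 0.03 / 1.709 = 0.2037 d
  layer 3 (weathered basalt): t_3 = 6.31 × 0.08 / 1.709 = 0.2955 d
  layer 4 (fine sand): t_4 = 6.11 × 0.27 / 1.709 = 0.9656 d
Total t = Σ t_i = 2.954 days.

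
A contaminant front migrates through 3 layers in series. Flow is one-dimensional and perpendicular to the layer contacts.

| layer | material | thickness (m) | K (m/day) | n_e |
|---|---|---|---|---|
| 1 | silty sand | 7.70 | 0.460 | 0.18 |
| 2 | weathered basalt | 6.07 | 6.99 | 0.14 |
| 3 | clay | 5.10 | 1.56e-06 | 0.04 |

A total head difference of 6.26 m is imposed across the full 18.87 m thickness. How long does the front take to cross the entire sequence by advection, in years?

With flow normal to the layers, continuity requires the same specific discharge q through every layer.
Σ(b_i/K_i) = 7.70/0.460 + 6.07/6.99 + 5.10/1.56e-06 = 3.269e+06 d.
q = Δh / Σ(b_i/K_i) = 6.26 / 3.269e+06 = 1.915e-06 m/day.
In each layer the seepage velocity is v_i = q/n_i, so the layer transit time is t_i = b_i·n_i / q:
  layer 1 (silty sand): t_1 = 7.70 × 0.18 / 1.915e-06 = 7.238e+05 d
  layer 2 (weathered basalt): t_2 = 6.07 × 0.14 / 1.915e-06 = 4.438e+05 d
  layer 3 (clay): t_3 = 5.10 × 0.04 / 1.915e-06 = 1.065e+05 d
Total t = Σ t_i = 1.274e+06 days = 3488 years.

3490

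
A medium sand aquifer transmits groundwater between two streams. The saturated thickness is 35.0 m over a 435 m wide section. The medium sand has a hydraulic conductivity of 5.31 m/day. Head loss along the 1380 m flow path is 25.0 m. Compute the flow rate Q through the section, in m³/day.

Cross-sectional area A = 435 × 35.0 = 15225 m².
Hydraulic gradient i = Δh / L = 25.0 / 1380 = 0.01812.
Darcy's law: Q = K · A · i = 5.310 × 15225 × 0.01812 = 1465 m³/day.

1460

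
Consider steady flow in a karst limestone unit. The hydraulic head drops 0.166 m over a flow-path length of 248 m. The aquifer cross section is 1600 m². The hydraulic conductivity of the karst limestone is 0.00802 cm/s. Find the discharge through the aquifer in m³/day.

7.42

Convert K: 0.00802 cm/s × 864 = 6.929 m/day.
Hydraulic gradient i = Δh / L = 0.166 / 248 = 0.0006694.
Darcy's law: Q = K · A · i = 6.929 × 1600 × 0.0006694 = 7.421 m³/day.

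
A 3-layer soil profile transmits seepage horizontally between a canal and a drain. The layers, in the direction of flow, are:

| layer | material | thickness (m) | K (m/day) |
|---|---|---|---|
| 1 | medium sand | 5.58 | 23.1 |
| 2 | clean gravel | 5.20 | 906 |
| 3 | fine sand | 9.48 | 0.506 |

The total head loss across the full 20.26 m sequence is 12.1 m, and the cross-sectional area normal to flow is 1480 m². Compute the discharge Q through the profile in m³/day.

943

Flow is perpendicular to layering, so the layers act in series and the equivalent K is the thickness-weighted harmonic mean.
Total thickness L = 5.58 + 5.20 + 9.48 = 20.26 m.
Σ(b_i/K_i) = 5.58/23.1 + 5.20/906 + 9.48/0.506 = 18.98 d.
K_eq = L / Σ(b_i/K_i) = 20.26 / 18.98 = 1.067 m/day.
Q = K_eq · A · (Δh/L) = 1.067 × 1480 × (12.1/20.26) = 943.4 m³/day.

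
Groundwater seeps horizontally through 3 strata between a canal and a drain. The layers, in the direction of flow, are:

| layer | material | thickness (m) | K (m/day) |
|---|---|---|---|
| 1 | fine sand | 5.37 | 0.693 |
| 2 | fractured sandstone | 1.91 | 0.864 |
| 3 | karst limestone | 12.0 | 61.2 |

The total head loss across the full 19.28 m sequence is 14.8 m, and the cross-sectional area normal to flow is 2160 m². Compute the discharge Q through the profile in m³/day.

Flow is perpendicular to layering, so the layers act in series and the equivalent K is the thickness-weighted harmonic mean.
Total thickness L = 5.37 + 1.91 + 12.0 = 19.28 m.
Σ(b_i/K_i) = 5.37/0.693 + 1.91/0.864 + 12.0/61.2 = 10.16 d.
K_eq = L / Σ(b_i/K_i) = 19.28 / 10.16 = 1.898 m/day.
Q = K_eq · A · (Δh/L) = 1.898 × 2160 × (14.8/19.28) = 3148 m³/day.

3150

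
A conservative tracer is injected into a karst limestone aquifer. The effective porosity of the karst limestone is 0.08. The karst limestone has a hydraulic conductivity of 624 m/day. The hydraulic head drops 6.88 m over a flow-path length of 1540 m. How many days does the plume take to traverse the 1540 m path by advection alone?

44.2

Hydraulic gradient i = Δh / L = 6.88 / 1540 = 0.004468.
Darcy flux q = K · i = 624.0 × 0.004468 = 2.788 m/day.
Seepage velocity v = q / n_e = 2.788 / 0.08 = 34.85 m/day.
Travel time t = L / v = 1540 / 34.85 = 44.19 days.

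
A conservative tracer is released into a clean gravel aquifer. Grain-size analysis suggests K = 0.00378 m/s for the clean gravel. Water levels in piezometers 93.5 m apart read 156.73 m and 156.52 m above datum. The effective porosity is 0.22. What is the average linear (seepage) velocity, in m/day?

3.33

Convert K: 0.00378 m/s × 86400 = 326.6 m/day.
Hydraulic gradient i = (156.73 − 156.52) / 93.5 = 0.21 / 93.5 = 0.002246.
Darcy flux q = K · i = 326.6 × 0.002246 = 0.7335 m/day.
Seepage velocity v = q / n_e = 0.7335 / 0.22 = 3.334 m/day.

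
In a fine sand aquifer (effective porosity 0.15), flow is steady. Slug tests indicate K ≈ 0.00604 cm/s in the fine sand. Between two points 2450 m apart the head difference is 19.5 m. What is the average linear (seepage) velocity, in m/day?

Convert K: 0.00604 cm/s × 864 = 5.219 m/day.
Hydraulic gradient i = Δh / L = 19.5 / 2450 = 0.007959.
Darcy flux q = K · i = 5.219 × 0.007959 = 0.04154 m/day.
Seepage velocity v = q / n_e = 0.04154 / 0.15 = 0.2769 m/day.

0.277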